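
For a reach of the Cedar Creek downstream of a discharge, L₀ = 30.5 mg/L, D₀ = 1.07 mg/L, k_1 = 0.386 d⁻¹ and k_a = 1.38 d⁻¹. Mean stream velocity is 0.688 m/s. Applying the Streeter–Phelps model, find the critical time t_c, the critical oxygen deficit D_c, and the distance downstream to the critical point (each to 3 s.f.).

With k_a/k_1 = 3.575 and 1 − D₀(k_a−k_1)/(k_1 L₀) = 0.9097,
t_c = ln(3.575 × 0.9097) / (1.38 − 0.386) = ln(3.252) / 0.9940 = 1.179/0.9940 = 1.186 d.
L(t_c) = L₀ e^(−k_1 t_c) = 30.5 × 0.6326 = 19.29 mg/L, and at the critical point k_a D_c = k_1 L, so D_c = (0.386/1.38) × 19.29 = 5.397 mg/L.
x_c = v t_c = 0.688 m/s × 1.186 d × 86400 s/d = 70530 m ≈ 70.5 km.

t_c ≈ 1.19 d; D_c ≈ 5.40 mg/L; x_c ≈ 70.5 km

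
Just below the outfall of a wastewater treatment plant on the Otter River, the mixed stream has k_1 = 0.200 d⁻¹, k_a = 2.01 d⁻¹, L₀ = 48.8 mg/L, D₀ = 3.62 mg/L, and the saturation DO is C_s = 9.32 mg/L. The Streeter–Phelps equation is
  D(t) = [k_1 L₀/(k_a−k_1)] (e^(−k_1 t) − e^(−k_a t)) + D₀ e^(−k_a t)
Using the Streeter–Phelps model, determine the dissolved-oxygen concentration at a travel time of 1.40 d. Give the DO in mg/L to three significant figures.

k_1 L₀/(k_a−k_1) = 0.200×48.8/(2.01−0.200) = 9.760/1.810 = 5.392 mg/L.
e^(−k_1 t) = e^(−0.200×1.400) = 0.7558; e^(−k_a t) = e^(−2.01×1.400) = 0.05996.
D = 5.392 × (0.7558 − 0.05996) + 3.62 × 0.05996 = 3.752 + 0.2171 = 3.969 mg/L.
DO = C_s − D = 9.32 − 3.969 = 5.351 mg/L.

DO ≈ 5.35 mg/L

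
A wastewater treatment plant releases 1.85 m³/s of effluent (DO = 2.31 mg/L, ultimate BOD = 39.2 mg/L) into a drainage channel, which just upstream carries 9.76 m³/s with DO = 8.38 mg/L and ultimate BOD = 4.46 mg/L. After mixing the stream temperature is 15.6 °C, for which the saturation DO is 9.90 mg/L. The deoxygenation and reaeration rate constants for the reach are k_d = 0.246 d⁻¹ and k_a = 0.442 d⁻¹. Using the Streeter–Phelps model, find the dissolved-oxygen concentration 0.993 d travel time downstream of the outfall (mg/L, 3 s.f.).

DO ≈ 6.56 mg/L

Mixed DO = (9.76×8.38 + 1.85×2.31)/(9.76+1.85) = 86.06/11.61 = 7.413 mg/L.
Mixed L₀ = (9.76×4.46 + 1.85×39.2)/(11.61) = 116.0/11.61 = 9.996 mg/L.
Initial deficit D₀ = C_s − DO₀ = 9.90 − 7.413 = 2.487 mg/L.
D(0.993) = [0.246×9.996/(0.442−0.246)](e^(−0.246×0.993) − e^(−0.442×0.993)) + 2.487 e^(−0.442×0.993)
= 12.55 × (0.7833 − 0.6447) + 2.487 × 0.6447 = 3.342 mg/L.
DO = 9.90 − 3.342 = 6.558 mg/L.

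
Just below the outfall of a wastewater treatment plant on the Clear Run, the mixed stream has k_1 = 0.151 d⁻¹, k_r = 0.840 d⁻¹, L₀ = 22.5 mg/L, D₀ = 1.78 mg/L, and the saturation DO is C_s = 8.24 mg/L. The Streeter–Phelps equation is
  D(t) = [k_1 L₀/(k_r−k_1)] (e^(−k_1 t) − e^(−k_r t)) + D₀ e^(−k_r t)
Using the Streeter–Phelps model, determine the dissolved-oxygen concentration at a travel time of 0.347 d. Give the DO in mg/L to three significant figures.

k_1 L₀/(k_r−k_1) = 0.151×22.5/(0.840−0.151) = 3.397/0.6890 = 4.931 mg/L.
e^(−k_1 t) = e^(−0.151×0.3470) = 0.9490; e^(−k_r t) = e^(−0.840×0.3470) = 0.7472.
D = 4.931 × (0.9490 − 0.7472) + 1.78 × 0.7472 = 0.9951 + 1.330 = 2.325 mg/L.
DO = C_s − D = 8.24 − 2.325 = 5.915 mg/L.

DO ≈ 5.91 mg/L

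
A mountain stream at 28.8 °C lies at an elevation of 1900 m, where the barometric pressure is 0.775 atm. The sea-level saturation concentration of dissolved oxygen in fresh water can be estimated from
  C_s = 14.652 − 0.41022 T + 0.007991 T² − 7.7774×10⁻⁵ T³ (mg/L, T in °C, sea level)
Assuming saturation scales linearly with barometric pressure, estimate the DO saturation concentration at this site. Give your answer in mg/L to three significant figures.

C_s ≈ 5.90 mg/L

At sea level: C_s = 14.652 − 0.41022×28.8 + 0.007991×28.8² − 7.7774×10⁻⁵×28.8³ = 7.608 mg/L.
Pressure correction: C_s' = 7.608 × 0.775 = 5.896 mg/L.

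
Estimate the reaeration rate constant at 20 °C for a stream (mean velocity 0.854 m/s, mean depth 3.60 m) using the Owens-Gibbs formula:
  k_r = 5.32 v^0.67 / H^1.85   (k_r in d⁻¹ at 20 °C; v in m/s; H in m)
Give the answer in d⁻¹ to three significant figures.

k_r = 5.32 × 0.854^0.67 / 3.60^1.85 = 5.32 × 0.8997 / 10.69 = 0.4475 d⁻¹.

k_r ≈ 0.448 d⁻¹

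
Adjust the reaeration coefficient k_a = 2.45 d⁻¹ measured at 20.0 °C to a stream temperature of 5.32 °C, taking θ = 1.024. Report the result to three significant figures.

k_a(T₂) = k_a(T₁) · θ^(T₂−T₁) = 2.45 × 1.024^(5.32−20.0)
= 2.45 × 1.024^-14.7 = 2.45 × 0.7060 = 1.730 d⁻¹.

k_a ≈ 1.73 d⁻¹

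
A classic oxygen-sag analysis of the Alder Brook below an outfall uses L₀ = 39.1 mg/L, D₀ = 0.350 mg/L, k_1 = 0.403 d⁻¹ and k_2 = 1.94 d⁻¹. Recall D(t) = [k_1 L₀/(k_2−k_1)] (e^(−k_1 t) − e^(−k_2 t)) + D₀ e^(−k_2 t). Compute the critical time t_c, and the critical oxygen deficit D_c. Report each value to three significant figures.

At the critical point dD/dt = 0, so k_1 L₀ e^(−k_1 t) = k_2 D. Substituting D(t) from the Streeter–Phelps equation and solving for t gives
t_c = ln[(k_2/k_1)(1 − D₀(k_2−k_1)/(k_1 L₀))] / (k_2−k_1).
Here k_2−k_1 = 1.537 d⁻¹ and 1 − D₀(k_2−k_1)/(k_1 L₀) = 1 − 0.350×1.537/(0.403×39.1) = 0.9659, so
t_c = ln(4.814 × 0.9659) / 1.537 = 1.537 / 1.537 = 0.9999 d.
D_c = (k_1/k_2) L₀ e^(−k_1 t_c) = (0.403/1.94) × 39.1 × e^(−0.403×0.9999) = 0.2077 × 39.1 × 0.6684 = 5.429 mg/L.

t_c ≈ 1.00 d; D_c ≈ 5.43 mg/L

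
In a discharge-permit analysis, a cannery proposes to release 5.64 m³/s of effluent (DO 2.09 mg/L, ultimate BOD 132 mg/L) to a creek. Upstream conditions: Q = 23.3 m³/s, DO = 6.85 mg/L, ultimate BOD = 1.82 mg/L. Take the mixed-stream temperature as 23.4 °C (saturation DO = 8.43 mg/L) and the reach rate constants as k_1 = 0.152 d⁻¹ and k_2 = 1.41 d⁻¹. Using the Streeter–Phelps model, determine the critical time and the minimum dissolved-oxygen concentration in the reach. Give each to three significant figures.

Mixed DO = (23.3×6.85 + 5.64×2.09)/(23.3+5.64) = 171.4/28.94 = 5.922 mg/L.
Mixed L₀ = (23.3×1.82 + 5.64×132)/(28.94) = 786.9/28.94 = 27.19 mg/L.
Initial deficit D₀ = C_s − DO₀ = 8.43 − 5.922 = 2.508 mg/L.
t_c = (1/1.258) ln[(1.41/0.152)(1 − 2.508×1.258/(0.152×27.19))] = 0.7949 × ln(2.196) = 0.6252 d.
D_c = (0.152/1.41) × 27.19 × e^(−0.152×0.6252) = 0.1078 × 27.19 × 0.9093 = 2.665 mg/L.
Minimum DO = 8.43 − 2.665 = 5.765 mg/L.

t_c ≈ 0.625 d; minimum DO ≈ 5.76 mg/L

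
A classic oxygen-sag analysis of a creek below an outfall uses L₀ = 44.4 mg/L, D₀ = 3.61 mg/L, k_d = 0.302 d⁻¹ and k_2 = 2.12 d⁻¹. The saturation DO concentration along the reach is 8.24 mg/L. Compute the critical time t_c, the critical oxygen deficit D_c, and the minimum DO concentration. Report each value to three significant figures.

t_c ≈ 0.702 d; D_c ≈ 5.12 mg/L; min DO ≈ 3.12 mg/L

t_c = [1/(k_2−k_d)] ln[(k_2/k_d)(1 − D₀(k_2−k_d)/(k_d L₀))]
= [1/(2.12−0.302)] ln[(2.12/0.302)(1 − 3.61×1.818/(0.302×44.4))]
= (1/1.818) ln[7.020 × 0.5105] = 0.5501 × ln(3.584) = 0.5501 × 1.276 = 0.7021 d.
L(t_c) = L₀ e^(−k_d t_c) = 44.4 × 0.8089 = 35.92 mg/L, and at the critical point k_2 D_c = k_d L, so D_c = (0.302/2.12) × 35.92 = 5.116 mg/L.
Minimum DO = C_s − D_c = 8.24 − 5.116 = 3.124 mg/L.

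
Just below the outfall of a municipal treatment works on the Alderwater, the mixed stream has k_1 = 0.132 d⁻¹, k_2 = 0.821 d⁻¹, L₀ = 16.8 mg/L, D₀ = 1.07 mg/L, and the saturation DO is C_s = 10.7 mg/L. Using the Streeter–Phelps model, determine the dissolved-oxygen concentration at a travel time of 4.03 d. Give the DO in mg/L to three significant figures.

k_1 L₀/(k_2−k_1) = 0.132×16.8/(0.821−0.132) = 2.218/0.6890 = 3.219 mg/L.
e^(−k_1 t) = e^(−0.132×4.030) = 0.5875; e^(−k_2 t) = e^(−0.821×4.030) = 0.03657.
D = 3.219 × (0.5875 − 0.03657) + 1.07 × 0.03657 = 1.773 + 0.03913 = 1.812 mg/L.
DO = C_s − D = 10.7 − 1.812 = 8.888 mg/L.

DO ≈ 8.89 mg/L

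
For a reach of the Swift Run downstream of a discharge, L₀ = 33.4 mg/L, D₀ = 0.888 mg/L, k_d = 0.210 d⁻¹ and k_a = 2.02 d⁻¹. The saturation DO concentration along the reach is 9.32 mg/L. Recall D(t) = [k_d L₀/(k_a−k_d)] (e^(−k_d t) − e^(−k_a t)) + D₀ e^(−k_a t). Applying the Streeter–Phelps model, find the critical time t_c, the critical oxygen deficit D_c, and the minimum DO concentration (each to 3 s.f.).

With k_a/k_d = 9.619 and 1 − D₀(k_a−k_d)/(k_d L₀) = 0.7708,
t_c = ln(9.619 × 0.7708) / (2.02 − 0.210) = ln(7.415) / 1.810 = 2.003/1.810 = 1.107 d.
D_c = (k_d/k_a) L₀ e^(−k_d t_c) = (0.210/2.02) × 33.4 × e^(−0.210×1.107) = 0.1040 × 33.4 × 0.7926 = 2.752 mg/L.
Minimum DO = C_s − D_c = 9.32 − 2.752 = 6.568 mg/L.

t_c ≈ 1.11 d; D_c ≈ 2.75 mg/L; min DO ≈ 6.57 mg/L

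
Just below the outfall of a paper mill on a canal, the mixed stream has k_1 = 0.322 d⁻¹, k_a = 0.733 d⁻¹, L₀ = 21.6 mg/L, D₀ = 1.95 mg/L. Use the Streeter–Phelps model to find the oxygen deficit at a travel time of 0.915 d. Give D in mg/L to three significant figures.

k_1 L₀/(k_a−k_1) = 0.322×21.6/(0.733−0.322) = 6.955/0.4110 = 16.92 mg/L.
e^(−k_1 t) = e^(−0.322×0.9150) = 0.7448; e^(−k_a t) = e^(−0.733×0.9150) = 0.5114.
D = 16.92 × (0.7448 − 0.5114) + 1.95 × 0.5114 = 3.951 + 0.9971 = 4.948 mg/L.

D ≈ 4.95 mg/L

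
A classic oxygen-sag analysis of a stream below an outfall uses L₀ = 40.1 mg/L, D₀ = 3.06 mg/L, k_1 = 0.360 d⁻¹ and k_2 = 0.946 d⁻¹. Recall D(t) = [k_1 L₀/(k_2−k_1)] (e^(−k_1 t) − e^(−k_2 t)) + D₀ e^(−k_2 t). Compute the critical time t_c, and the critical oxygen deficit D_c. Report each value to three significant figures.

t_c ≈ 1.42 d; D_c ≈ 9.14 mg/L

At the critical point dD/dt = 0, so k_1 L₀ e^(−k_1 t) = k_2 D. Substituting D(t) from the Streeter–Phelps equation and solving for t gives
t_c = ln[(k_2/k_1)(1 − D₀(k_2−k_1)/(k_1 L₀))] / (k_2−k_1).
Here k_2−k_1 = 0.5860 d⁻¹ and 1 − D₀(k_2−k_1)/(k_1 L₀) = 1 − 3.06×0.5860/(0.360×40.1) = 0.8758, so
t_c = ln(2.628 × 0.8758) / 0.5860 = 0.8335 / 0.5860 = 1.422 d.
L(t_c) = L₀ e^(−k_1 t_c) = 40.1 × 0.5993 = 24.03 mg/L, and at the critical point k_2 D_c = k_1 L, so D_c = (0.360/0.946) × 24.03 = 9.145 mg/L.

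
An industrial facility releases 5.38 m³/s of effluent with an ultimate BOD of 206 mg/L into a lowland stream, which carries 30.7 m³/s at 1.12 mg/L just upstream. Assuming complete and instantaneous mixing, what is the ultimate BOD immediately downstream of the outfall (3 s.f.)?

31.7 mg/L

Flow-weighted mixing: C = (Q_r C_r + Q_w C_w)/(Q_r + Q_w)
= (30.7×1.12 + 5.38×206)/(30.7 + 5.38) = 1143/36.08 = 31.67 mg/L.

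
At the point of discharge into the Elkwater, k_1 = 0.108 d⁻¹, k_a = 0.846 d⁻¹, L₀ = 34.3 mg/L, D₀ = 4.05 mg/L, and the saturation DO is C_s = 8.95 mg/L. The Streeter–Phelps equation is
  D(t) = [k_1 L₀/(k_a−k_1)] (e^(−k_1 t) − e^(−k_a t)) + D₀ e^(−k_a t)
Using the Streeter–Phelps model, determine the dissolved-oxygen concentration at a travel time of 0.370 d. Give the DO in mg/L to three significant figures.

k_1 L₀/(k_a−k_1) = 0.108×34.3/(0.846−0.108) = 3.704/0.7380 = 5.020 mg/L.
e^(−k_1 t) = e^(−0.108×0.3700) = 0.9608; e^(−k_a t) = e^(−0.846×0.3700) = 0.7312.
D = 5.020 × (0.9608 − 0.7312) + 4.05 × 0.7312 = 1.152 + 2.962 = 4.114 mg/L.
DO = C_s − D = 8.95 − 4.114 = 4.836 mg/L.

DO ≈ 4.84 mg/L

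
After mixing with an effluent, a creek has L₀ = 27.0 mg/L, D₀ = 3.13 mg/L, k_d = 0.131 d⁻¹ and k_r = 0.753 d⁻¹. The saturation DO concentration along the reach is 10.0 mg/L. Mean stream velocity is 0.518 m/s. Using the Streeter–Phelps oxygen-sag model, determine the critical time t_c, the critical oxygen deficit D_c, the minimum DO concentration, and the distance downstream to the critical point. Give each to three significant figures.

At the critical point dD/dt = 0, so k_d L₀ e^(−k_d t) = k_r D. Substituting D(t) from the Streeter–Phelps equation and solving for t gives
t_c = ln[(k_r/k_d)(1 − D₀(k_r−k_d)/(k_d L₀))] / (k_r−k_d).
Here k_r−k_d = 0.6220 d⁻¹ and 1 − D₀(k_r−k_d)/(k_d L₀) = 1 − 3.13×0.6220/(0.131×27.0) = 0.4496, so
t_c = ln(5.748 × 0.4496) / 0.6220 = 0.9494 / 0.6220 = 1.526 d.
D_c = (k_d/k_r) L₀ e^(−k_d t_c) = (0.131/0.753) × 27.0 × e^(−0.131×1.526) = 0.1740 × 27.0 × 0.8188 = 3.846 mg/L.
Minimum DO = C_s − D_c = 10.0 − 3.846 = 6.154 mg/L.
x_c = v t_c = 0.518 m/s × 1.526 d × 86400 s/d = 68310 m ≈ 68.3 km.

t_c ≈ 1.53 d; D_c ≈ 3.85 mg/L; min DO ≈ 6.15 mg/L; x_c ≈ 68.3 km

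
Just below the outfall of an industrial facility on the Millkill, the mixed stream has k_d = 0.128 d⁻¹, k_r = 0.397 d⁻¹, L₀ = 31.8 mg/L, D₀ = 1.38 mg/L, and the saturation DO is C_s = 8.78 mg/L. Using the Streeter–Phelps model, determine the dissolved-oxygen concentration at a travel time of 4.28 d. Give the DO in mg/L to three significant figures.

k_d L₀/(k_r−k_d) = 0.128×31.8/(0.397−0.128) = 4.070/0.2690 = 15.13 mg/L.
e^(−k_d t) = e^(−0.128×4.280) = 0.5782; e^(−k_r t) = e^(−0.397×4.280) = 0.1828.
D = 15.13 × (0.5782 − 0.1828) + 1.38 × 0.1828 = 5.982 + 0.2523 = 6.235 mg/L.
DO = C_s − D = 8.78 − 6.235 = 2.545 mg/L.

DO ≈ 2.55 mg/L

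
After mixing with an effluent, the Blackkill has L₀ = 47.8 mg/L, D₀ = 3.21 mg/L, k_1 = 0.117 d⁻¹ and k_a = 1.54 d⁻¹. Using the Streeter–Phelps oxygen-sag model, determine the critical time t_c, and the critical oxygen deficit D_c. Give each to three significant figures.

t_c ≈ 0.619 d; D_c ≈ 3.38 mg/L

With k_a/k_1 = 13.16 and 1 − D₀(k_a−k_1)/(k_1 L₀) = 0.1832,
t_c = ln(13.16 × 0.1832) / (1.54 − 0.117) = ln(2.412) / 1.423 = 0.8804/1.423 = 0.6187 d.
D_c = (k_1/k_a) L₀ e^(−k_1 t_c) = (0.117/1.54) × 47.8 × e^(−0.117×0.6187) = 0.07597 × 47.8 × 0.9302 = 3.378 mg/L.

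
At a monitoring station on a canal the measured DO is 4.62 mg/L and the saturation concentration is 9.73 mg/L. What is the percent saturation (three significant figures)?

47.5 % saturation

% saturation = C/C_s × 100 = 4.62/9.73 × 100 = 47.5 %.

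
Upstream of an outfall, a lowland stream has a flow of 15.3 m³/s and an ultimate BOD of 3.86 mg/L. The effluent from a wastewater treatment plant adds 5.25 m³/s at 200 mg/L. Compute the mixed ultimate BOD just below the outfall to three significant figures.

Flow-weighted mixing: C = (Q_r C_r + Q_w C_w)/(Q_r + Q_w)
= (15.3×3.86 + 5.25×200)/(15.3 + 5.25) = 1109/20.55 = 53.97 mg/L.

54.0 mg/L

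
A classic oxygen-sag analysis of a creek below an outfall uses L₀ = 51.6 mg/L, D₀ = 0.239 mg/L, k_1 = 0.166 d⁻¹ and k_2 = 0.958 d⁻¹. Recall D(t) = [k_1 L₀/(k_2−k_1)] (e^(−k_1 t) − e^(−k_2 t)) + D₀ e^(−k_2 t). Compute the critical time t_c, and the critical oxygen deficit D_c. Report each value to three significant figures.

t_c = [1/(k_2−k_1)] ln[(k_2/k_1)(1 − D₀(k_2−k_1)/(k_1 L₀))]
= [1/(0.958−0.166)] ln[(0.958/0.166)(1 − 0.239×0.7920/(0.166×51.6))]
= (1/0.7920) ln[5.771 × 0.9779] = 1.263 × ln(5.644) = 1.263 × 1.731 = 2.185 d.
L(t_c) = L₀ e^(−k_1 t_c) = 51.6 × 0.6958 = 35.90 mg/L, and at the critical point k_2 D_c = k_1 L, so D_c = (0.166/0.958) × 35.90 = 6.221 mg/L.

t_c ≈ 2.18 d; D_c ≈ 6.22 mg/L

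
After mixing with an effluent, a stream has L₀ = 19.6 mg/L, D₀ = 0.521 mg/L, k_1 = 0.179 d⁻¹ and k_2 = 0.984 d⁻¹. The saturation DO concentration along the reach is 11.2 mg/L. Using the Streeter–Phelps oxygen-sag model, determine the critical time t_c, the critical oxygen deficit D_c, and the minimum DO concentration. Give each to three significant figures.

With k_2/k_1 = 5.497 and 1 − D₀(k_2−k_1)/(k_1 L₀) = 0.8805,
t_c = ln(5.497 × 0.8805) / (0.984 − 0.179) = ln(4.840) / 0.8050 = 1.577/0.8050 = 1.959 d.
D_c = (k_1/k_2) L₀ e^(−k_1 t_c) = (0.179/0.984) × 19.6 × e^(−0.179×1.959) = 0.1819 × 19.6 × 0.7042 = 2.511 mg/L.
Minimum DO = C_s − D_c = 11.2 − 2.511 = 8.689 mg/L.

t_c ≈ 1.96 d; D_c ≈ 2.51 mg/L; min DO ≈ 8.69 mg/L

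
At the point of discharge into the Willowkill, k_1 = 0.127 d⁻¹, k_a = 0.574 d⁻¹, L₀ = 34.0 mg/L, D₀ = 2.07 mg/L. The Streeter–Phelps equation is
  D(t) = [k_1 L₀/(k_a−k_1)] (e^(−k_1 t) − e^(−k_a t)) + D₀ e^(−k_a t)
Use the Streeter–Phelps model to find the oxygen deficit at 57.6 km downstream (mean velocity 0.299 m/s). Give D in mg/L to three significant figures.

D ≈ 5.17 mg/L

Travel time t = x/v = 57.6 km / (0.299 m/s) = 57600 m / 0.299 m/s = 192600 s = 2.230 d.
k_1 L₀/(k_a−k_1) = 0.127×34.0/(0.574−0.127) = 4.318/0.4470 = 9.660 mg/L.
e^(−k_1 t) = e^(−0.127×2.230) = 0.7534; e^(−k_a t) = e^(−0.574×2.230) = 0.2781.
D = 9.660 × (0.7534 − 0.2781) + 2.07 × 0.2781 = 4.591 + 0.5756 = 5.167 mg/L.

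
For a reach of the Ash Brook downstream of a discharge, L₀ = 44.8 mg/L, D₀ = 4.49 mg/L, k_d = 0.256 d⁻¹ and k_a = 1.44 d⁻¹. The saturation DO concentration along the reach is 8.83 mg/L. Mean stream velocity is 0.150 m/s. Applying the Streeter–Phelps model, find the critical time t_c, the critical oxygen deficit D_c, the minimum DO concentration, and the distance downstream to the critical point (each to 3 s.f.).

t_c = [1/(k_a−k_d)] ln[(k_a/k_d)(1 − D₀(k_a−k_d)/(k_d L₀))]
= [1/(1.44−0.256)] ln[(1.44/0.256)(1 − 4.49×1.184/(0.256×44.8))]
= (1/1.184) ln[5.625 × 0.5365] = 0.8446 × ln(3.018) = 0.8446 × 1.104 = 0.9328 d.
D_c = (k_d/k_a) L₀ e^(−k_d t_c) = (0.256/1.44) × 44.8 × e^(−0.256×0.9328) = 0.1778 × 44.8 × 0.7876 = 6.273 mg/L.
Minimum DO = C_s − D_c = 8.83 − 6.273 = 2.557 mg/L.
x_c = v t_c = 0.150 m/s × 0.9328 d × 86400 s/d = 12090 m ≈ 12.1 km.

t_c ≈ 0.933 d; D_c ≈ 6.27 mg/L; min DO ≈ 2.56 mg/L; x_c ≈ 12.1 km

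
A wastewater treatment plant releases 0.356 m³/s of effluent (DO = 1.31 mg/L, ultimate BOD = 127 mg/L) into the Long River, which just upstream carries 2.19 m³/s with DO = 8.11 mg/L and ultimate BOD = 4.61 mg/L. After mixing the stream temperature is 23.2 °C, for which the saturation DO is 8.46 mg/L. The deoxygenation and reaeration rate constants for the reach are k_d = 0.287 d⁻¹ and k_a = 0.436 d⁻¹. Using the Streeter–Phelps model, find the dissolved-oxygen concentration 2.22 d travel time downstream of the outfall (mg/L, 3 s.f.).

Mixed DO = (2.19×8.11 + 0.356×1.31)/(2.19+0.356) = 18.23/2.546 = 7.159 mg/L.
Mixed L₀ = (2.19×4.61 + 0.356×127)/(2.546) = 55.31/2.546 = 21.72 mg/L.
Initial deficit D₀ = C_s − DO₀ = 8.46 − 7.159 = 1.301 mg/L.
D(2.22) = [0.287×21.72/(0.436−0.287)](e^(−0.287×2.22) − e^(−0.436×2.22)) + 1.301 e^(−0.436×2.22)
= 41.84 × (0.5288 − 0.3799) + 1.301 × 0.3799 = 6.726 mg/L.
DO = 8.46 − 6.726 = 1.734 mg/L.

DO ≈ 1.73 mg/L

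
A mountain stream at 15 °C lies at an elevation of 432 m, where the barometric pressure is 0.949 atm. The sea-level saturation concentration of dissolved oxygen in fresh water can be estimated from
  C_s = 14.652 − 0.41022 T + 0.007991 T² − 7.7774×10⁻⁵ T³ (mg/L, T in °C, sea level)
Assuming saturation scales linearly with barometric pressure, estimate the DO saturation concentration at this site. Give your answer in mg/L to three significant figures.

At sea level: C_s = 14.652 − 0.41022×15 + 0.007991×15² − 7.7774×10⁻⁵×15³ = 10.03 mg/L.
Pressure correction: C_s' = 10.03 × 0.949 = 9.522 mg/L.

C_s ≈ 9.52 mg/L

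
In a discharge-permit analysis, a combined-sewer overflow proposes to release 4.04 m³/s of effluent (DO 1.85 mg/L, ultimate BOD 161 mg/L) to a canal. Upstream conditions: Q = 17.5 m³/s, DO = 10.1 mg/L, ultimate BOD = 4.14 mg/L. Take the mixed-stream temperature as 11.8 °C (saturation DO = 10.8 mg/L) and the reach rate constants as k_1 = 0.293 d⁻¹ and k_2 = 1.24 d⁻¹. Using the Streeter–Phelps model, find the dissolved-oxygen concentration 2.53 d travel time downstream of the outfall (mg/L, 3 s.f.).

DO ≈ 6.21 mg/L

Mixed DO = (17.5×10.1 + 4.04×1.85)/(17.5+4.04) = 184.2/21.54 = 8.553 mg/L.
Mixed L₀ = (17.5×4.14 + 4.04×161)/(21.54) = 722.9/21.54 = 33.56 mg/L.
Initial deficit D₀ = C_s − DO₀ = 10.8 − 8.553 = 2.247 mg/L.
D(2.53) = [0.293×33.56/(1.24−0.293)](e^(−0.293×2.53) − e^(−1.24×2.53)) + 2.247 e^(−1.24×2.53)
= 10.38 × (0.4765 − 0.04340) + 2.247 × 0.04340 = 4.595 mg/L.
DO = 10.8 − 4.595 = 6.205 mg/L.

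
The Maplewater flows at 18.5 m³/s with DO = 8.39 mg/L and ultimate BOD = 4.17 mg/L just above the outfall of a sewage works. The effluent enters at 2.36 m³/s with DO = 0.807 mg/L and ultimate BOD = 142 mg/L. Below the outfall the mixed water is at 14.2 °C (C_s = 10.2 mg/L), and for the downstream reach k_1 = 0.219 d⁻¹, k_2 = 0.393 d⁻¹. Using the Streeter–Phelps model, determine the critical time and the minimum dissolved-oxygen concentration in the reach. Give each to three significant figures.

t_c ≈ 2.71 d; minimum DO ≈ 4.11 mg/L

Mixed DO = (18.5×8.39 + 2.36×0.807)/(18.5+2.36) = 157.1/20.86 = 7.532 mg/L.
Mixed L₀ = (18.5×4.17 + 2.36×142)/(20.86) = 412.3/20.86 = 19.76 mg/L.
Initial deficit D₀ = C_s − DO₀ = 10.2 − 7.532 = 2.668 mg/L.
t_c = (1/0.1740) ln[(0.393/0.219)(1 − 2.668×0.1740/(0.219×19.76))] = 5.747 × ln(1.602) = 2.709 d.
D_c = (0.219/0.393) × 19.76 × e^(−0.219×2.709) = 0.5573 × 19.76 × 0.5526 = 6.086 mg/L.
Minimum DO = 10.2 − 6.086 = 4.114 mg/L.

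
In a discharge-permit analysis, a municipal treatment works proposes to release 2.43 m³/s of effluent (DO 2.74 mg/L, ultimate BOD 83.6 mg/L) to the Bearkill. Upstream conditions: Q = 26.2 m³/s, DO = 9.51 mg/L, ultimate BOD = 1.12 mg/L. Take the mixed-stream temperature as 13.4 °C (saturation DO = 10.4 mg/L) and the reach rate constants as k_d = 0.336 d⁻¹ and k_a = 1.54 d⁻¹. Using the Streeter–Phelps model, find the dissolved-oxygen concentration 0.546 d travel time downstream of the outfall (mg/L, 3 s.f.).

DO ≈ 8.86 mg/L

Mixed DO = (26.2×9.51 + 2.43×2.74)/(26.2+2.43) = 255.8/28.63 = 8.935 mg/L.
Mixed L₀ = (26.2×1.12 + 2.43×83.6)/(28.63) = 232.5/28.63 = 8.121 mg/L.
Initial deficit D₀ = C_s − DO₀ = 10.4 − 8.935 = 1.465 mg/L.
D(0.546) = [0.336×8.121/(1.54−0.336)](e^(−0.336×0.546) − e^(−1.54×0.546)) + 1.465 e^(−1.54×0.546)
= 2.266 × (0.8324 − 0.4313) + 1.465 × 0.4313 = 1.541 mg/L.
DO = 10.4 − 1.541 = 8.859 mg/L.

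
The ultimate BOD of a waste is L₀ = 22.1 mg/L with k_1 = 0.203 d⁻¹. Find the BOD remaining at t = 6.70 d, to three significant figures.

L ≈ 5.67 mg/L

L_t = L₀ e^(−k_1 t) = 22.1 × e^(−0.203×6.70) = 22.1 × 0.2566 = 5.672 mg/L.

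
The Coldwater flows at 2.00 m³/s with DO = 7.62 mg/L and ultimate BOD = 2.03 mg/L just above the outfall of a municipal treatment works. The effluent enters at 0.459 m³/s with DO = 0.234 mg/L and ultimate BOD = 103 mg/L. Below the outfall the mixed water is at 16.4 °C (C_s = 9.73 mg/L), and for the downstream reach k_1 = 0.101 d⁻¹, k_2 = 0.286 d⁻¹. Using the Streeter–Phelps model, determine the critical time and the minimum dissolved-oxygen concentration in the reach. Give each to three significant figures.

Mixed DO = (2.00×7.62 + 0.459×0.234)/(2.00+0.459) = 15.35/2.459 = 6.241 mg/L.
Mixed L₀ = (2.00×2.03 + 0.459×103)/(2.459) = 51.34/2.459 = 20.88 mg/L.
Initial deficit D₀ = C_s − DO₀ = 9.73 − 6.241 = 3.489 mg/L.
t_c = (1/0.1850) ln[(0.286/0.101)(1 − 3.489×0.1850/(0.101×20.88))] = 5.405 × ln(1.965) = 3.651 d.
D_c = (0.101/0.286) × 20.88 × e^(−0.101×3.651) = 0.3531 × 20.88 × 0.6916 = 5.099 mg/L.
Minimum DO = 9.73 − 5.099 = 4.631 mg/L.

t_c ≈ 3.65 d; minimum DO ≈ 4.63 mg/L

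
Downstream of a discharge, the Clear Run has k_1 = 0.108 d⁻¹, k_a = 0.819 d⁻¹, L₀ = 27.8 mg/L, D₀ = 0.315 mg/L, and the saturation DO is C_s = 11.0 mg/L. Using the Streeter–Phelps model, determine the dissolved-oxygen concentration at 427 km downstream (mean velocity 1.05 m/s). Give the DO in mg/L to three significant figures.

DO ≈ 8.54 mg/L

Travel time t = x/v = 427 km / (1.05 m/s) = 427000 m / 1.05 m/s = 406700 s = 4.707 d.
k_1 L₀/(k_a−k_1) = 0.108×27.8/(0.819−0.108) = 3.002/0.7110 = 4.223 mg/L.
e^(−k_1 t) = e^(−0.108×4.707) = 0.6015; e^(−k_a t) = e^(−0.819×4.707) = 0.02118.
D = 4.223 × (0.6015 − 0.02118) + 0.315 × 0.02118 = 2.451 + 0.006671 = 2.457 mg/L.
DO = C_s − D = 11.0 − 2.457 = 8.543 mg/L.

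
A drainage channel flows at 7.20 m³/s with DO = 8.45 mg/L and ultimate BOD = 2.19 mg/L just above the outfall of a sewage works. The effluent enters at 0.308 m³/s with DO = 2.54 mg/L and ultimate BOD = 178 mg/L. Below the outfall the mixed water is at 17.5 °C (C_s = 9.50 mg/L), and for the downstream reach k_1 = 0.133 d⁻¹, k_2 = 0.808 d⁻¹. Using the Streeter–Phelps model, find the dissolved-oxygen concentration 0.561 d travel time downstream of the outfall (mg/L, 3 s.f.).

DO ≈ 8.14 mg/L

Mixed DO = (7.20×8.45 + 0.308×2.54)/(7.20+0.308) = 61.62/7.508 = 8.208 mg/L.
Mixed L₀ = (7.20×2.19 + 0.308×178)/(7.508) = 70.59/7.508 = 9.402 mg/L.
Initial deficit D₀ = C_s − DO₀ = 9.50 − 8.208 = 1.292 mg/L.
D(0.561) = [0.133×9.402/(0.808−0.133)](e^(−0.133×0.561) − e^(−0.808×0.561)) + 1.292 e^(−0.808×0.561)
= 1.853 × (0.9281 − 0.6355) + 1.292 × 0.6355 = 1.363 mg/L.
DO = 9.50 − 1.363 = 8.137 mg/L.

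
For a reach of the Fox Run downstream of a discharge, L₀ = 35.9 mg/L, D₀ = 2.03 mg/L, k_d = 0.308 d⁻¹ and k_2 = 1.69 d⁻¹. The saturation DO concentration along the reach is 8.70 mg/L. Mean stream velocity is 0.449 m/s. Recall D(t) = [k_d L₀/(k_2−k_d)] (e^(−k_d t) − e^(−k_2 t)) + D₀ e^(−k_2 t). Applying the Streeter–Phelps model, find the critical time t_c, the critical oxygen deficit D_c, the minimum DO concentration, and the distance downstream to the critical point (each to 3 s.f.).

t_c ≈ 1.02 d; D_c ≈ 4.78 mg/L; min DO ≈ 3.92 mg/L; x_c ≈ 39.6 km

With k_2/k_d = 5.487 and 1 − D₀(k_2−k_d)/(k_d L₀) = 0.7463,
t_c = ln(5.487 × 0.7463) / (1.69 − 0.308) = ln(4.095) / 1.382 = 1.410/1.382 = 1.020 d.
D_c = (k_d/k_2) L₀ e^(−k_d t_c) = (0.308/1.69) × 35.9 × e^(−0.308×1.020) = 0.1822 × 35.9 × 0.7304 = 4.779 mg/L.
Minimum DO = C_s − D_c = 8.70 − 4.779 = 3.921 mg/L.
x_c = v t_c = 0.449 m/s × 1.020 d × 86400 s/d = 39570 m ≈ 39.6 km.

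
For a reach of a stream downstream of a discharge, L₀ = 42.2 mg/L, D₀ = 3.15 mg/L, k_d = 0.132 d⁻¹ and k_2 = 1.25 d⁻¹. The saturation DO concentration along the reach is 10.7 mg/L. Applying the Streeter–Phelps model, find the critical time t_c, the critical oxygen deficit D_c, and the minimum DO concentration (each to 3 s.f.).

With k_2/k_d = 9.470 and 1 − D₀(k_2−k_d)/(k_d L₀) = 0.3678,
t_c = ln(9.470 × 0.3678) / (1.25 − 0.132) = ln(3.483) / 1.118 = 1.248/1.118 = 1.116 d.
D_c = (k_d/k_2) L₀ e^(−k_d t_c) = (0.132/1.25) × 42.2 × e^(−0.132×1.116) = 0.1056 × 42.2 × 0.8630 = 3.846 mg/L.
Minimum DO = C_s − D_c = 10.7 − 3.846 = 6.854 mg/L.

t_c ≈ 1.12 d; D_c ≈ 3.85 mg/L; min DO ≈ 6.85 mg/L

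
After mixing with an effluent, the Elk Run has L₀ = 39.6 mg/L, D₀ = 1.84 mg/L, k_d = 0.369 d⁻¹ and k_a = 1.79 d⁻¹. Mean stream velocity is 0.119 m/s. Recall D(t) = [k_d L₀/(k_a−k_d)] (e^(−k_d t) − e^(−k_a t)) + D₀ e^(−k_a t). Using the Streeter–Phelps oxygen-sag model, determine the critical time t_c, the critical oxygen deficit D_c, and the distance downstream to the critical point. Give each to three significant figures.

t_c ≈ 0.973 d; D_c ≈ 5.70 mg/L; x_c ≈ 10.0 km

With k_a/k_d = 4.851 and 1 − D₀(k_a−k_d)/(k_d L₀) = 0.8211,
t_c = ln(4.851 × 0.8211) / (1.79 − 0.369) = ln(3.983) / 1.421 = 1.382/1.421 = 0.9726 d.
D_c = (k_d/k_a) L₀ e^(−k_d t_c) = (0.369/1.79) × 39.6 × e^(−0.369×0.9726) = 0.2061 × 39.6 × 0.6985 = 5.702 mg/L.
x_c = v t_c = 0.119 m/s × 0.9726 d × 86400 s/d = 10000 m ≈ 10.0 km.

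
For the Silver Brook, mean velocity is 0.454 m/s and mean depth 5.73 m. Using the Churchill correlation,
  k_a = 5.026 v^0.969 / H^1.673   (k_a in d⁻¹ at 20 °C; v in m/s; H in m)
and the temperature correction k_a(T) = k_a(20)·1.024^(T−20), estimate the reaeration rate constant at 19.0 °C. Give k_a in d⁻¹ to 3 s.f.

k_a ≈ 0.123 d⁻¹

k_a(20) = 5.026 × 0.454^0.969 / 5.73^1.673 = 5.026 × 0.4653 / 18.55 = 0.1260 d⁻¹.
k_a(19.0) = 0.1260 × 1.024^(19.0−20) = 0.1260 × 0.9766 = 0.1231 d⁻¹.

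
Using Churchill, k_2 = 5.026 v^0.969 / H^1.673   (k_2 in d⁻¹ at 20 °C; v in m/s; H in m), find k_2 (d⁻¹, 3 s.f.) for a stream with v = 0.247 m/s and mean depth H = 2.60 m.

k_2 = 5.026 × 0.247^0.969 / 2.60^1.673 = 5.026 × 0.2579 / 4.946 = 0.2621 d⁻¹.

k_2 ≈ 0.262 d⁻¹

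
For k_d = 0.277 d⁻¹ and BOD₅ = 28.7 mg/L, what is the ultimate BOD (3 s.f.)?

BOD₅ = L₀(1 − e^(−5k_d)) ⇒ L₀ = BOD₅ / (1 − e^(−5×0.277))
= 28.7 / (1 − 0.2503) = 28.7 / 0.7497 = 38.28 mg/L.

L₀ ≈ 38.3 mg/L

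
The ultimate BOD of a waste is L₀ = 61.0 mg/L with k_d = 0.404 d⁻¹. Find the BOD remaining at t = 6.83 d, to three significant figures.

L ≈ 3.86 mg/L

L_t = L₀ e^(−k_d t) = 61.0 × e^(−0.404×6.83) = 61.0 × 0.06333 = 3.863 mg/L.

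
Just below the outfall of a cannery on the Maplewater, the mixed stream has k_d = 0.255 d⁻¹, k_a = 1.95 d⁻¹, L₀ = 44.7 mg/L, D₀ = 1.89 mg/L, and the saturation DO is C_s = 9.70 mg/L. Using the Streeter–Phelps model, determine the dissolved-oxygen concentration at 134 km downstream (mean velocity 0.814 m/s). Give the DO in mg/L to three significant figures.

Travel time t = x/v = 134 km / (0.814 m/s) = 134000 m / 0.814 m/s = 164600 s = 1.905 d.
k_d L₀/(k_a−k_d) = 0.255×44.7/(1.95−0.255) = 11.40/1.695 = 6.725 mg/L.
e^(−k_d t) = e^(−0.255×1.905) = 0.6152; e^(−k_a t) = e^(−1.95×1.905) = 0.02435.
D = 6.725 × (0.6152 − 0.02435) + 1.89 × 0.02435 = 3.973 + 0.04602 = 4.019 mg/L.
DO = C_s − D = 9.70 − 4.019 = 5.681 mg/L.

DO ≈ 5.68 mg/L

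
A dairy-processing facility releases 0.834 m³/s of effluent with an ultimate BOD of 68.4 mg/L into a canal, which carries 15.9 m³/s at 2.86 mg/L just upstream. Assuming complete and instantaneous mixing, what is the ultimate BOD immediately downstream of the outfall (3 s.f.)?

Flow-weighted mixing: C = (Q_r C_r + Q_w C_w)/(Q_r + Q_w)
= (15.9×2.86 + 0.834×68.4)/(15.9 + 0.834) = 102.5/16.73 = 6.126 mg/L.

6.13 mg/L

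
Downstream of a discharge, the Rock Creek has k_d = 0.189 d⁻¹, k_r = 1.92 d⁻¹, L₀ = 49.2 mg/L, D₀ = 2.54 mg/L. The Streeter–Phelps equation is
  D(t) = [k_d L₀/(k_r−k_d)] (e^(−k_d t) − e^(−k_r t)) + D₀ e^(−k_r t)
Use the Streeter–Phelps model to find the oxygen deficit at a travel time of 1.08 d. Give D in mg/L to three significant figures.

k_d L₀/(k_r−k_d) = 0.189×49.2/(1.92−0.189) = 9.299/1.731 = 5.372 mg/L.
e^(−k_d t) = e^(−0.189×1.080) = 0.8154; e^(−k_r t) = e^(−1.92×1.080) = 0.1257.
D = 5.372 × (0.8154 − 0.1257) + 2.54 × 0.1257 = 3.705 + 0.3194 = 4.024 mg/L.

D ≈ 4.02 mg/L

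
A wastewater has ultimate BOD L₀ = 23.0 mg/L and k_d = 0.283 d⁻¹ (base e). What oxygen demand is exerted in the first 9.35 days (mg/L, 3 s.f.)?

y ≈ 21.4 mg/L

y_t = L₀(1 − e^(−k_d t)) = 23.0 × (1 − e^(−0.283×9.35))
= 23.0 × (1 − 0.07093) = 23.0 × 0.9291 = 21.37 mg/L.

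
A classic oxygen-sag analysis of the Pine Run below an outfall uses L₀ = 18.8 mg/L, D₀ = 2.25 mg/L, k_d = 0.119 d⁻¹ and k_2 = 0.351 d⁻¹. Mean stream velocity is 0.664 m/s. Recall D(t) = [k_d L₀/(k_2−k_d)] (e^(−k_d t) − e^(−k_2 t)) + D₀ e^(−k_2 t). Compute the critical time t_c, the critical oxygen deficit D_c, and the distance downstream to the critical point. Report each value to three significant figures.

With k_2/k_d = 2.950 and 1 − D₀(k_2−k_d)/(k_d L₀) = 0.7667,
t_c = ln(2.950 × 0.7667) / (0.351 − 0.119) = ln(2.261) / 0.2320 = 0.8160/0.2320 = 3.517 d.
L(t_c) = L₀ e^(−k_d t_c) = 18.8 × 0.6580 = 12.37 mg/L, and at the critical point k_2 D_c = k_d L, so D_c = (0.119/0.351) × 12.37 = 4.194 mg/L.
x_c = v t_c = 0.664 m/s × 3.517 d × 86400 s/d = 201800 m ≈ 202 km.

t_c ≈ 3.52 d; D_c ≈ 4.19 mg/L; x_c ≈ 202 km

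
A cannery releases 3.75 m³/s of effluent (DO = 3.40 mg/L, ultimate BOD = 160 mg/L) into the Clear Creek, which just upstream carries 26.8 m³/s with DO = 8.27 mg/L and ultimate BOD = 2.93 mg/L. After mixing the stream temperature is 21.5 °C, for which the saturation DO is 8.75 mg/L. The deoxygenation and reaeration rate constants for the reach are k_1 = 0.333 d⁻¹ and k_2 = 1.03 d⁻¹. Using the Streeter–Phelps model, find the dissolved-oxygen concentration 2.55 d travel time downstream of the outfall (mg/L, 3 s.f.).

DO ≈ 4.90 mg/L

Mixed DO = (26.8×8.27 + 3.75×3.40)/(26.8+3.75) = 234.4/30.55 = 7.672 mg/L.
Mixed L₀ = (26.8×2.93 + 3.75×160)/(30.55) = 678.5/30.55 = 22.21 mg/L.
Initial deficit D₀ = C_s − DO₀ = 8.75 − 7.672 = 1.078 mg/L.
D(2.55) = [0.333×22.21/(1.03−0.333)](e^(−0.333×2.55) − e^(−1.03×2.55)) + 1.078 e^(−1.03×2.55)
= 10.61 × (0.4278 − 0.07233) + 1.078 × 0.07233 = 3.850 mg/L.
DO = 8.75 − 3.850 = 4.900 mg/L.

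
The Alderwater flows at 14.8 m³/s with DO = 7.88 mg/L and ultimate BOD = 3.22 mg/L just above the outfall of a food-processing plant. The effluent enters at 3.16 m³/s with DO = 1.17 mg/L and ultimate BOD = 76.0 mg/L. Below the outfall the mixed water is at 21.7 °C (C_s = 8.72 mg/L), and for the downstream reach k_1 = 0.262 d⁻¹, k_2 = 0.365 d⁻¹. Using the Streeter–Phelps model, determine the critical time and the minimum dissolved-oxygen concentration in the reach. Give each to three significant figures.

t_c ≈ 2.73 d; minimum DO ≈ 3.09 mg/L

Mixed DO = (14.8×7.88 + 3.16×1.17)/(14.8+3.16) = 120.3/17.96 = 6.699 mg/L.
Mixed L₀ = (14.8×3.22 + 3.16×76.0)/(17.96) = 287.8/17.96 = 16.03 mg/L.
Initial deficit D₀ = C_s − DO₀ = 8.72 − 6.699 = 2.021 mg/L.
t_c = (1/0.1030) ln[(0.365/0.262)(1 − 2.021×0.1030/(0.262×16.03))] = 9.709 × ln(1.324) = 2.725 d.
D_c = (0.262/0.365) × 16.03 × e^(−0.262×2.725) = 0.7178 × 16.03 × 0.4897 = 5.633 mg/L.
Minimum DO = 8.72 − 5.633 = 3.087 mg/L.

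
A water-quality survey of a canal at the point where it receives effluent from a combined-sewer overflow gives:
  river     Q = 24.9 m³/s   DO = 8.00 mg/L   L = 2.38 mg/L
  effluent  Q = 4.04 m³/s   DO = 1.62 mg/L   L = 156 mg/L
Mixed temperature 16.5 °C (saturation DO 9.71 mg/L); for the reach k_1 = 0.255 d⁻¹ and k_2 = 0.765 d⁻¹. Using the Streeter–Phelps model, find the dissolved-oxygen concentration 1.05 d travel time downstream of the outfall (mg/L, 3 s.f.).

DO ≈ 4.77 mg/L

Mixed DO = (24.9×8.00 + 4.04×1.62)/(24.9+4.04) = 205.7/28.94 = 7.109 mg/L.
Mixed L₀ = (24.9×2.38 + 4.04×156)/(28.94) = 689.5/28.94 = 23.83 mg/L.
Initial deficit D₀ = C_s − DO₀ = 9.71 − 7.109 = 2.601 mg/L.
D(1.05) = [0.255×23.83/(0.765−0.255)](e^(−0.255×1.05) − e^(−0.765×1.05)) + 2.601 e^(−0.765×1.05)
= 11.91 × (0.7651 − 0.4479) + 2.601 × 0.4479 = 4.944 mg/L.
DO = 9.71 − 4.944 = 4.766 mg/L.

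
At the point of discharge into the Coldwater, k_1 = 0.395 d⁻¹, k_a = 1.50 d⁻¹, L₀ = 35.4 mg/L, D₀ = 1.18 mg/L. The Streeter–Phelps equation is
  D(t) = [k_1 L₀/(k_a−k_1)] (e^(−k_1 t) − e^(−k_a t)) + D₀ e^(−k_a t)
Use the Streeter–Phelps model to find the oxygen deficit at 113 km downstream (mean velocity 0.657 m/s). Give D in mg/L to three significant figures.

Travel time t = x/v = 113 km / (0.657 m/s) = 113000 m / 0.657 m/s = 172000 s = 1.991 d.
k_1 L₀/(k_a−k_1) = 0.395×35.4/(1.50−0.395) = 13.98/1.105 = 12.65 mg/L.
e^(−k_1 t) = e^(−0.395×1.991) = 0.4555; e^(−k_a t) = e^(−1.50×1.991) = 0.05049.
D = 12.65 × (0.4555 − 0.05049) + 1.18 × 0.05049 = 5.125 + 0.05958 = 5.185 mg/L.

D ≈ 5.18 mg/L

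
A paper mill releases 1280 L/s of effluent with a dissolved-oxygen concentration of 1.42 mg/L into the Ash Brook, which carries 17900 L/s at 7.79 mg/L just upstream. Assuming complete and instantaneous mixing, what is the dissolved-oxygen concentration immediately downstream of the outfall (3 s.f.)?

7.36 mg/L

Flow-weighted mixing: C = (Q_r C_r + Q_w C_w)/(Q_r + Q_w)
= (17900×7.79 + 1280×1.42)/(17900 + 1280) = 141300/19180 = 7.365 mg/L.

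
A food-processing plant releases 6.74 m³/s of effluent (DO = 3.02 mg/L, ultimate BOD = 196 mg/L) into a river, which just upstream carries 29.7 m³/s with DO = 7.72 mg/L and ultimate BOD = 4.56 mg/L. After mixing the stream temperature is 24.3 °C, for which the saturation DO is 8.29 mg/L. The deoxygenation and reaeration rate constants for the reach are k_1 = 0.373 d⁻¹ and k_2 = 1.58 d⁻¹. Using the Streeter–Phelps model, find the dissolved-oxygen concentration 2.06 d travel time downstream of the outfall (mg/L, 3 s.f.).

DO ≈ 2.98 mg/L

Mixed DO = (29.7×7.72 + 6.74×3.02)/(29.7+6.74) = 249.6/36.44 = 6.851 mg/L.
Mixed L₀ = (29.7×4.56 + 6.74×196)/(36.44) = 1456/36.44 = 39.97 mg/L.
Initial deficit D₀ = C_s − DO₀ = 8.29 − 6.851 = 1.439 mg/L.
D(2.06) = [0.373×39.97/(1.58−0.373)](e^(−0.373×2.06) − e^(−1.58×2.06)) + 1.439 e^(−1.58×2.06)
= 12.35 × (0.4638 − 0.03859) + 1.439 × 0.03859 = 5.307 mg/L.
DO = 8.29 − 5.307 = 2.983 mg/L.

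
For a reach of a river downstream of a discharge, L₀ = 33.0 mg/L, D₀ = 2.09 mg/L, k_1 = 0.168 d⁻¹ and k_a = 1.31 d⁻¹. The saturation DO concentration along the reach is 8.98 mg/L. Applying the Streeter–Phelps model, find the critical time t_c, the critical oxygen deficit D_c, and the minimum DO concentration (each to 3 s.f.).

With k_a/k_1 = 7.798 and 1 − D₀(k_a−k_1)/(k_1 L₀) = 0.5695,
t_c = ln(7.798 × 0.5695) / (1.31 − 0.168) = ln(4.441) / 1.142 = 1.491/1.142 = 1.305 d.
D_c = (k_1/k_a) L₀ e^(−k_1 t_c) = (0.168/1.31) × 33.0 × e^(−0.168×1.305) = 0.1282 × 33.0 × 0.8031 = 3.399 mg/L.
Minimum DO = C_s − D_c = 8.98 − 3.399 = 5.581 mg/L.

t_c ≈ 1.31 d; D_c ≈ 3.40 mg/L; min DO ≈ 5.58 mg/L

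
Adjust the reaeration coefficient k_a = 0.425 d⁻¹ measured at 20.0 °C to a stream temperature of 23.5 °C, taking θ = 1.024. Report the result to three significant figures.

k_a ≈ 0.462 d⁻¹

k_a(T₂) = k_a(T₁) · θ^(T₂−T₁) = 0.425 × 1.024^(23.5−20.0)
= 0.425 × 1.024^3.50 = 0.425 × 1.087 = 0.4618 d⁻¹.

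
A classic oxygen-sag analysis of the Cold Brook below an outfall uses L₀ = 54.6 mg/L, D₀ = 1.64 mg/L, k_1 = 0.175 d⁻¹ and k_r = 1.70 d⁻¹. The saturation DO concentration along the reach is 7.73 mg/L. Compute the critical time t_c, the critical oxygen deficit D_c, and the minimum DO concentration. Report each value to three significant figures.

With k_r/k_1 = 9.714 and 1 − D₀(k_r−k_1)/(k_1 L₀) = 0.7383,
t_c = ln(9.714 × 0.7383) / (1.70 − 0.175) = ln(7.172) / 1.525 = 1.970/1.525 = 1.292 d.
L(t_c) = L₀ e^(−k_1 t_c) = 54.6 × 0.7977 = 43.55 mg/L, and at the critical point k_r D_c = k_1 L, so D_c = (0.175/1.70) × 43.55 = 4.483 mg/L.
Minimum DO = C_s − D_c = 7.73 − 4.483 = 3.247 mg/L.

t_c ≈ 1.29 d; D_c ≈ 4.48 mg/L; min DO ≈ 3.25 mg/L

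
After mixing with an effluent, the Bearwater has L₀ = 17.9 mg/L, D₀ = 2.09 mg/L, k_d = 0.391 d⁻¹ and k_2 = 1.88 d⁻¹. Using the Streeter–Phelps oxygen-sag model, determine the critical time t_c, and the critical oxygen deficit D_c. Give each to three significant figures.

t_c = [1/(k_2−k_d)] ln[(k_2/k_d)(1 − D₀(k_2−k_d)/(k_d L₀))]
= [1/(1.88−0.391)] ln[(1.88/0.391)(1 − 2.09×1.489/(0.391×17.9))]
= (1/1.489) ln[4.808 × 0.5554] = 0.6716 × ln(2.670) = 0.6716 × 0.9822 = 0.6596 d.
D_c = (k_d/k_2) L₀ e^(−k_d t_c) = (0.391/1.88) × 17.9 × e^(−0.391×0.6596) = 0.2080 × 17.9 × 0.7727 = 2.876 mg/L.

t_c ≈ 0.660 d; D_c ≈ 2.88 mg/L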